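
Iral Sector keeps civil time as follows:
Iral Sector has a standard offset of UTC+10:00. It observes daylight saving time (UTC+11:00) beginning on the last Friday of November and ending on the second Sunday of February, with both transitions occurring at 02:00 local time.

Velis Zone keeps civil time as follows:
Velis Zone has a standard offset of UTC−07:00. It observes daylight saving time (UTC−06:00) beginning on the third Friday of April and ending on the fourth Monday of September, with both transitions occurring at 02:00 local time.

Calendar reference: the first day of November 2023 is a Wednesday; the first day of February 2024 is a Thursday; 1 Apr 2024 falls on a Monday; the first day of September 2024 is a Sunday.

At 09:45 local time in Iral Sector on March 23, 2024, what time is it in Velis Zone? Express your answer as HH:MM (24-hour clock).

1 November 2023 is a Wednesday, so Fridays fall on 3, 10, 17, 24; the last is November 24.
1 February 2024 is a Thursday, so the first Sunday is February 4 and the second is February 11.
March 23, 2024 does not fall between 24 November 2023 and 11 February 2024, so daylight saving is not in effect and Iral Sector is at UTC+10:00.
09:45 Iral Sector − 10h = 23:45 UTC (rolling into the previous day, 22 March 2024).
1 April 2024 is a Monday, so the first Friday is April 5 and the third is April 19.
1 September 2024 is a Sunday, so the first Monday is September 2 and the fourth is September 23.
At the standard offset (UTC−07:00), 23:45 UTC − 7h = 16:45 Velis Zone standard time.
The standard-time date in Velis Zone, March 22, 2024, is outside the daylight-saving period (19 April – 23 September), so Velis Zone is on standard time, UTC−07:00.
23:45 UTC − 7h = 16:45 Velis Zone.

16:45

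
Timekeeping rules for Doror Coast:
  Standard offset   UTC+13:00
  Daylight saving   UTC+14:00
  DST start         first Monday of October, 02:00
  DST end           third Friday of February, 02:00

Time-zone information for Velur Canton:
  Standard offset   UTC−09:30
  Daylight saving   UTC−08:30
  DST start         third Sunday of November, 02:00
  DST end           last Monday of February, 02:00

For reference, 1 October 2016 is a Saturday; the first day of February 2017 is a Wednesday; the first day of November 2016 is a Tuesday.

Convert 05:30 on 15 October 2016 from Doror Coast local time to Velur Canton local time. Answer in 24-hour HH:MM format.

1 October 2016 is a Saturday, so the first Monday is October 3.
1 February 2017 is a Wednesday, so the first Friday is February 3 and the third is February 17.
15 October 2016 lies within the daylight-saving period (3 October 2016 – 17 February 2017), so Doror Coast is on daylight time, UTC+14:00.
05:30 Doror Coast − 14h = 15:30 UTC (rolling into the previous day, 14 October 2016).
1 November 2016 is a Tuesday, so the first Sunday is November 6 and the third is November 20.
1 February 2017 is a Wednesday, so Mondays fall on 6, 13, 20, 27; the last is February 27.
At the standard offset (UTC−09:30), 15:30 UTC − 9h30m = 06:00 Velur Canton standard time.
The standard-time date in Velur Canton, 14 October 2016, is outside the daylight-saving period (20 November 2016 – 27 February 2017), so Velur Canton is on standard time, UTC−09:30.
15:30 UTC − 9h30m = 06:00 Velur Canton.

06:00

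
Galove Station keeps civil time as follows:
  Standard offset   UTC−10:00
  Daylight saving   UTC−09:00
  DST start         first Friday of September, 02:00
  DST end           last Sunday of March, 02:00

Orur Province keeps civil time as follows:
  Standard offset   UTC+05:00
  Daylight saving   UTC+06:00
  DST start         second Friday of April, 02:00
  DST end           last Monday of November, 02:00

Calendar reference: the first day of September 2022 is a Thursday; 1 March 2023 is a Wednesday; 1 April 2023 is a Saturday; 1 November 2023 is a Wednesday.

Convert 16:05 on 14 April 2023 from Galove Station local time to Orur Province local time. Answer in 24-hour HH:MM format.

08:05

1 September 2022 is a Thursday, so the first Friday is September 2.
1 March 2023 is a Wednesday, so Sundays fall on 5, 12, 19, 26; the last is March 26.
14 April 2023 is outside the daylight-saving period (2 September 2022 – 26 March 2023), so Galove Station is on standard time, UTC−10:00.
16:05 Galove Station + 10h = 02:05 UTC (rolling into the next day, 15 April 2023).
1 April 2023 is a Saturday, so the first Friday is April 7 and the second is April 14.
1 November 2023 is a Wednesday, so Mondays fall on 6, 13, 20, 27; the last is November 27.
At the standard offset (UTC+05:00), 02:05 UTC + 5h = 07:05 Orur Province standard time.
The standard-time date in Orur Province, 15 April 2023, falls between 14 April and 27 November, so daylight saving is in effect and Orur Province is at UTC+06:00.
02:05 UTC + 6h = 08:05 Orur Province.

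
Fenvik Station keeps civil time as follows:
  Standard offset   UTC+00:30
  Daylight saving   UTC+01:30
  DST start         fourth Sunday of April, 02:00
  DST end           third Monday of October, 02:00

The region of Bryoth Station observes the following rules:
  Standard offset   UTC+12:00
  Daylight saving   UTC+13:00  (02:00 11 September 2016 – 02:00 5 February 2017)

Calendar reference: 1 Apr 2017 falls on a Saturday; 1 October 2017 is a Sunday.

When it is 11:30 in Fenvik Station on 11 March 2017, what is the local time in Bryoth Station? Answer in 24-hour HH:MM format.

23:00

1 April 2017 is a Saturday, so the first Sunday is April 2 and the fourth is April 23.
1 October 2017 is a Sunday, so the first Monday is October 2 and the third is October 16.
Daylight saving runs 23 April – 16 October; 11 March 2017 is outside that window, so Fenvik Station is on standard time at UTC+00:30.
11:30 Fenvik Station − 0h30m = 11:00 UTC.
At the standard offset (UTC+12:00), 11:00 UTC + 12h = 23:00 Bryoth Station standard time.
The standard-time date in Bryoth Station, 11 March 2017, is outside the daylight-saving period (11 September 2016 – 5 February 2017), so Bryoth Station is on standard time, UTC+12:00.
11:00 UTC + 12h = 23:00 Bryoth Station.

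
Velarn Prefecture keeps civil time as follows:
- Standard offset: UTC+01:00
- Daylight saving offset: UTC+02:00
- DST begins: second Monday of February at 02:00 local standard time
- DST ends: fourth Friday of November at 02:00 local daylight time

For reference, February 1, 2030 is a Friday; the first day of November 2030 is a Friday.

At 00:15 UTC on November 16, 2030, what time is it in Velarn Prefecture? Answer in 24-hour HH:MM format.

02:15

1 February 2030 is a Friday, so the first Monday is February 4 and the second is February 11.
1 November 2030 is a Friday, so the first Friday is November 1 and the fourth is November 22.
At the standard offset (UTC+01:00), 00:15 UTC + 1h = 01:15 Velarn Prefecture standard time.
Daylight saving runs 11 February – 22 November; the standard-time date in Velarn Prefecture, November 16, 2030, is inside that window, so Velarn Prefecture is at UTC+02:00.
00:15 UTC + 2h = 02:15 local.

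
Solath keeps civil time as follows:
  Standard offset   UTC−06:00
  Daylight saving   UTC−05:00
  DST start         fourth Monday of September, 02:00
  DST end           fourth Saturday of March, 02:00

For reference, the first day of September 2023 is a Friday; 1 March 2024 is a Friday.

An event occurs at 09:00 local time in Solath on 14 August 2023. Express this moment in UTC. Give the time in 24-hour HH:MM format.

1 September 2023 is a Friday, so the first Monday is September 4 and the fourth is September 25.
1 March 2024 is a Friday, so the first Saturday is March 2 and the fourth is March 23.
Daylight saving runs 25 September 2023 – 23 March 2024; 14 August 2023 is outside that window, so Solath is on standard time at UTC−06:00.
09:00 local + 6h = 15:00 UTC.

15:00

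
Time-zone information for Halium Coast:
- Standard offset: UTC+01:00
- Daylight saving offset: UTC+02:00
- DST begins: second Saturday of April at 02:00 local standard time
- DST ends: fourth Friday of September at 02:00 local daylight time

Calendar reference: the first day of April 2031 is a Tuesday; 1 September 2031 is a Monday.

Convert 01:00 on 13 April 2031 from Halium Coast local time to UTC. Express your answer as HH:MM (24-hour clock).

1 April 2031 is a Tuesday, so the first Saturday is April 5 and the second is April 12.
1 September 2031 is a Monday, so the first Friday is September 5 and the fourth is September 26.
13 April 2031 lies within the daylight-saving period (12 April – 26 September), so Halium Coast is on daylight time, UTC+02:00.
01:00 local − 2h = 23:00 UTC (rolling into the previous day, 12 April 2031).

23:00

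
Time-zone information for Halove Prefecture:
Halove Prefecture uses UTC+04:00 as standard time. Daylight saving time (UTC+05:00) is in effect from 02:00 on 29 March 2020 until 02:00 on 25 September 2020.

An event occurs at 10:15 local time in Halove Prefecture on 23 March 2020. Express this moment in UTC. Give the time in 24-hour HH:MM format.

23 March 2020 is outside the daylight-saving period (29 March – 25 September), so Halove Prefecture is on standard time, UTC+04:00.
10:15 local − 4h = 06:15 UTC.

06:15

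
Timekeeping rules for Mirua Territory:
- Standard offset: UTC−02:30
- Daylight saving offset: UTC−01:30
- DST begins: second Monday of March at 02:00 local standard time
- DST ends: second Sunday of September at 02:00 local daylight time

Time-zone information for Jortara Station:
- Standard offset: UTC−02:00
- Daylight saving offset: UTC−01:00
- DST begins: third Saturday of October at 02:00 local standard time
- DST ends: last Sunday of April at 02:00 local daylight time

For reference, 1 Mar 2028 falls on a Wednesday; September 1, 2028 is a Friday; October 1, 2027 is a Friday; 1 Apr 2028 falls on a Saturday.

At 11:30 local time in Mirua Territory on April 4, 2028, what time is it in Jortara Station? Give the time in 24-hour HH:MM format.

1 March 2028 is a Wednesday, so the first Monday is March 6 and the second is March 13.
1 September 2028 is a Friday, so the first Sunday is September 3 and the second is September 10.
Daylight saving runs 13 March – 10 September; April 4, 2028 is inside that window, so Mirua Territory is at UTC−01:30.
11:30 Mirua Territory + 1h30m = 13:00 UTC.
1 October 2027 is a Friday, so the first Saturday is October 2 and the third is October 16.
1 April 2028 is a Saturday, so Sundays fall on 2, 9, 16, 23, 30; the last is April 30.
At the standard offset (UTC−02:00), 13:00 UTC − 2h = 11:00 Jortara Station standard time.
The standard-time date in Jortara Station, April 4, 2028, lies within the daylight-saving period (16 October 2027 – 30 April 2028), so Jortara Station is on daylight time, UTC−01:00.
13:00 UTC − 1h = 12:00 Jortara Station.

12:00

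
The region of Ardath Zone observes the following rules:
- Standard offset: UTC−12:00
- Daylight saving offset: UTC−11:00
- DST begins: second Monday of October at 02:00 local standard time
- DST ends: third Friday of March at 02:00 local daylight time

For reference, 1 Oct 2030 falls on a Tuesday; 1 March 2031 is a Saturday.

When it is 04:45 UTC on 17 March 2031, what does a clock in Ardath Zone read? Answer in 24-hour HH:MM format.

17:45

1 October 2030 is a Tuesday, so the first Monday is October 7 and the second is October 14.
1 March 2031 is a Saturday, so the first Friday is March 7 and the third is March 21.
At the standard offset (UTC−12:00), 04:45 UTC − 12h = 16:45 Ardath Zone standard time (rolling into the previous day, 16 March 2031).
Daylight saving runs 14 October 2030 – 21 March 2031; the standard-time date in Ardath Zone, 16 March 2031, is inside that window, so Ardath Zone is at UTC−11:00.
04:45 UTC − 11h = 17:45 local (rolling into the previous day, 16 March 2031).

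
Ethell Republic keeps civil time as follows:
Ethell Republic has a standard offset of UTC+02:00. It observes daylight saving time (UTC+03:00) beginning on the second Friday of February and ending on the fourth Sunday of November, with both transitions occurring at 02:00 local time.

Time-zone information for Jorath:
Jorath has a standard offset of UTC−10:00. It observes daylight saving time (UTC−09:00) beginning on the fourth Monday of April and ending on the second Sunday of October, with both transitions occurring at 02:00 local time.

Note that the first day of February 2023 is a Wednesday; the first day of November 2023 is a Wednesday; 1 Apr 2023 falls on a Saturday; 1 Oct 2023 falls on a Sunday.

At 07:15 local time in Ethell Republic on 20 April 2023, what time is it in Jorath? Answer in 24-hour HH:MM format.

18:15

1 February 2023 is a Wednesday, so the first Friday is February 3 and the second is February 10.
1 November 2023 is a Wednesday, so the first Sunday is November 5 and the fourth is November 26.
20 April 2023 lies within the daylight-saving period (10 February – 26 November), so Ethell Republic is on daylight time, UTC+03:00.
07:15 Ethell Republic − 3h = 04:15 UTC.
1 April 2023 is a Saturday, so the first Monday is April 3 and the fourth is April 24.
1 October 2023 is a Sunday, so the first Sunday is October 1 and the second is October 8.
At the standard offset (UTC−10:00), 04:15 UTC − 10h = 18:15 Jorath standard time (rolling into the previous day, 19 April 2023).
The standard-time date in Jorath, 19 April 2023, does not fall between 24 April and 8 October, so daylight saving is not in effect and Jorath is at UTC−10:00.
04:15 UTC − 10h = 18:15 Jorath (rolling into the previous day, 19 April 2023).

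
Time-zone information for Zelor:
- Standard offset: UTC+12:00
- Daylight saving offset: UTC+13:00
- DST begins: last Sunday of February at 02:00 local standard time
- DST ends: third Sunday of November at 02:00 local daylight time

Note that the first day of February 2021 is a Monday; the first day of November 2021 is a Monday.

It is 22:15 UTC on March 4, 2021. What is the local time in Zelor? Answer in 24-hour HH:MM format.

11:15

1 February 2021 is a Monday, so Sundays fall on 7, 14, 21, 28; the last is February 28.
1 November 2021 is a Monday, so the first Sunday is November 7 and the third is November 21.
At the standard offset (UTC+12:00), 22:15 UTC + 12h = 10:15 Zelor standard time (rolling into the next day, 5 March 2021).
The standard-time date in Zelor, March 5, 2021, lies within the daylight-saving period (28 February – 21 November), so Zelor is on daylight time, UTC+13:00.
22:15 UTC + 13h = 11:15 local (rolling into the next day, 5 March 2021).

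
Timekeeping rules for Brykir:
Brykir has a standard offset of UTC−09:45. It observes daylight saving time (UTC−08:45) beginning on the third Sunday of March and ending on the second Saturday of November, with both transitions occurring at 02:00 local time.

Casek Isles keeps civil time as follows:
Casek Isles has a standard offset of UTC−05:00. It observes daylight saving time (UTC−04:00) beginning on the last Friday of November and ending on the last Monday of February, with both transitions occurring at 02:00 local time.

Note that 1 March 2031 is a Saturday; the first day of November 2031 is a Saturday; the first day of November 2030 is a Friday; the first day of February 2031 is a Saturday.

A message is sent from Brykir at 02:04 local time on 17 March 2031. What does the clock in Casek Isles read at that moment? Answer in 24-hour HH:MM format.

05:49

1 March 2031 is a Saturday, so the first Sunday is March 2 and the third is March 16.
1 November 2031 is a Saturday, so the first Saturday is November 1 and the second is November 8.
17 March 2031 falls between 16 March and 8 November, so daylight saving is in effect and Brykir is at UTC−08:45.
02:04 Brykir + 8h45m = 10:49 UTC.
1 November 2030 is a Friday, so Fridays fall on 1, 8, 15, 22, 29; the last is November 29.
1 February 2031 is a Saturday, so Mondays fall on 3, 10, 17, 24; the last is February 24.
At the standard offset (UTC−05:00), 10:49 UTC − 5h = 05:49 Casek Isles standard time.
The standard-time date in Casek Isles, 17 March 2031, is outside the daylight-saving period (29 November 2030 – 24 February 2031), so Casek Isles is on standard time, UTC−05:00.
10:49 UTC − 5h = 05:49 Casek Isles.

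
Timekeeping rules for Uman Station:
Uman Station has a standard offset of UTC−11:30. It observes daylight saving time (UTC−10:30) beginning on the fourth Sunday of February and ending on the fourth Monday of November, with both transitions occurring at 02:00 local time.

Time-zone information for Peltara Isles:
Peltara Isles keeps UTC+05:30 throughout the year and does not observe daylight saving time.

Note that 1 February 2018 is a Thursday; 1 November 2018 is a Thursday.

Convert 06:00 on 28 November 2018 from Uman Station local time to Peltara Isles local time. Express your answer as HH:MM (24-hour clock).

23:00

1 February 2018 is a Thursday, so the first Sunday is February 4 and the fourth is February 25.
1 November 2018 is a Thursday, so the first Monday is November 5 and the fourth is November 26.
Daylight saving runs 25 February – 26 November; 28 November 2018 is outside that window, so Uman Station is on standard time at UTC−11:30.
06:00 Uman Station + 11h30m = 17:30 UTC.
Peltara Isles has no daylight saving, so its offset is UTC+05:30 year-round.
17:30 UTC + 5h30m = 23:00 Peltara Isles.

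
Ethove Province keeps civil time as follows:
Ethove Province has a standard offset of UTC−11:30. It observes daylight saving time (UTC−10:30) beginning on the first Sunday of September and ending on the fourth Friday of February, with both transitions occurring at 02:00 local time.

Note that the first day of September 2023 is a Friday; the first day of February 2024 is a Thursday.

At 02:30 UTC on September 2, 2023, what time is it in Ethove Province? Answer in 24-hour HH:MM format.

1 September 2023 is a Friday, so the first Sunday is September 3.
1 February 2024 is a Thursday, so the first Friday is February 2 and the fourth is February 23.
At the standard offset (UTC−11:30), 02:30 UTC − 11h30m = 15:00 Ethove Province standard time (rolling into the previous day, 1 September 2023).
The standard-time date in Ethove Province, September 1, 2023, is outside the daylight-saving period (3 September 2023 – 23 February 2024), so Ethove Province is on standard time, UTC−11:30.
02:30 UTC − 11h30m = 15:00 local (rolling into the previous day, 1 September 2023).

15:00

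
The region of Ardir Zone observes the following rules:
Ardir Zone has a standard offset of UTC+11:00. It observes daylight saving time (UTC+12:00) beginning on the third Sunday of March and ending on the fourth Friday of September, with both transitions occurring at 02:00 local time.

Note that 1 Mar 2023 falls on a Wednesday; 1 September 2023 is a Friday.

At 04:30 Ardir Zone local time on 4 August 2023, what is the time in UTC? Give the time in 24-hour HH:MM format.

1 March 2023 is a Wednesday, so the first Sunday is March 5 and the third is March 19.
1 September 2023 is a Friday, so the first Friday is September 1 and the fourth is September 22.
4 August 2023 falls between 19 March and 22 September, so daylight saving is in effect and Ardir Zone is at UTC+12:00.
04:30 local − 12h = 16:30 UTC (rolling into the previous day, 3 August 2023).

16:30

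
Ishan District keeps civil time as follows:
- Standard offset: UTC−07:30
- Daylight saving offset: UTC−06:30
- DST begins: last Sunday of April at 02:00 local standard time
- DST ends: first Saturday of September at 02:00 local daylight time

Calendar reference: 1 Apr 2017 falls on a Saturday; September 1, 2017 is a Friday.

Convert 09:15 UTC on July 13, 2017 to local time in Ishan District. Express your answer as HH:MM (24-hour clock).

1 April 2017 is a Saturday, so Sundays fall on 2, 9, 16, 23, 30; the last is April 30.
1 September 2017 is a Friday, so the first Saturday is September 2.
At the standard offset (UTC−07:30), 09:15 UTC − 7h30m = 01:45 Ishan District standard time.
The standard-time date in Ishan District, July 13, 2017, lies within the daylight-saving period (30 April – 2 September), so Ishan District is on daylight time, UTC−06:30.
09:15 UTC − 6h30m = 02:45 local.

02:45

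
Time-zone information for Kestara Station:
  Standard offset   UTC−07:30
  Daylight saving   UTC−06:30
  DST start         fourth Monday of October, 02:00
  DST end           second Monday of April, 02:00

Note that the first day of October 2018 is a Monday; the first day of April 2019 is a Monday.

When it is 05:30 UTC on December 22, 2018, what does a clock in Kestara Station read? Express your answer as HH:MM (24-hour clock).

1 October 2018 is a Monday, so the first Monday is October 1 and the fourth is October 22.
1 April 2019 is a Monday, so the first Monday is April 1 and the second is April 8.
At the standard offset (UTC−07:30), 05:30 UTC − 7h30m = 22:00 Kestara Station standard time (rolling into the previous day, 21 December 2018).
Daylight saving runs 22 October 2018 – 8 April 2019; the standard-time date in Kestara Station, December 21, 2018, is inside that window, so Kestara Station is at UTC−06:30.
05:30 UTC − 6h30m = 23:00 local (rolling into the previous day, 21 December 2018).

23:00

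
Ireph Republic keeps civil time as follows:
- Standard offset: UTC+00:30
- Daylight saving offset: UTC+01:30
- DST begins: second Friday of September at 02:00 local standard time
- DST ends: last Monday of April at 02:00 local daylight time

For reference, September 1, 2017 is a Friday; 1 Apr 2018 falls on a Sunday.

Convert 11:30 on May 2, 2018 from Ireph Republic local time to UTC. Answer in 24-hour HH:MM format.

1 September 2017 is a Friday, so the first Friday is September 1 and the second is September 8.
1 April 2018 is a Sunday, so Mondays fall on 2, 9, 16, 23, 30; the last is April 30.
May 2, 2018 is outside the daylight-saving period (8 September 2017 – 30 April 2018), so Ireph Republic is on standard time, UTC+00:30.
11:30 local − 0h30m = 11:00 UTC.

11:00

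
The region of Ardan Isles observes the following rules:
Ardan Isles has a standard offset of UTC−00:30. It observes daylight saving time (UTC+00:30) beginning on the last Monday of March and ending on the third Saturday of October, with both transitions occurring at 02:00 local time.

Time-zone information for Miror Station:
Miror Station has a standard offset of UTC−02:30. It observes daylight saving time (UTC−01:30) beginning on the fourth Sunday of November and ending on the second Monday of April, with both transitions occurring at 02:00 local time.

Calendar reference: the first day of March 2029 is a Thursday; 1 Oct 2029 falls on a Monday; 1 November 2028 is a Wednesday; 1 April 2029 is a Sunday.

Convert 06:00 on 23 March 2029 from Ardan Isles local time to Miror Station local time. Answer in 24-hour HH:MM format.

1 March 2029 is a Thursday, so Mondays fall on 5, 12, 19, 26; the last is March 26.
1 October 2029 is a Monday, so the first Saturday is October 6 and the third is October 20.
23 March 2029 does not fall between 26 March and 20 October, so daylight saving is not in effect and Ardan Isles is at UTC−00:30.
06:00 Ardan Isles + 0h30m = 06:30 UTC.
1 November 2028 is a Wednesday, so the first Sunday is November 5 and the fourth is November 26.
1 April 2029 is a Sunday, so the first Monday is April 2 and the second is April 9.
At the standard offset (UTC−02:30), 06:30 UTC − 2h30m = 04:00 Miror Station standard time.
The standard-time date in Miror Station, 23 March 2029, lies within the daylight-saving period (26 November 2028 – 9 April 2029), so Miror Station is on daylight time, UTC−01:30.
06:30 UTC − 1h30m = 05:00 Miror Station.

05:00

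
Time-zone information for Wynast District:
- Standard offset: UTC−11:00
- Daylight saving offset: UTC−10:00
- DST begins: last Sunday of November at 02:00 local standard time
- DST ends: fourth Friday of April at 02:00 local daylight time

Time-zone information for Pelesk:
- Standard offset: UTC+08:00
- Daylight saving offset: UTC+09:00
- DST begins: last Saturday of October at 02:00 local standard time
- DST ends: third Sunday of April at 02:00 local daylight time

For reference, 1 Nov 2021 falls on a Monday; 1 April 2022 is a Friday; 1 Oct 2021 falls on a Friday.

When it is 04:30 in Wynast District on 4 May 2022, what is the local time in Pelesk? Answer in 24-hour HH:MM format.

23:30

1 November 2021 is a Monday, so Sundays fall on 7, 14, 21, 28; the last is November 28.
1 April 2022 is a Friday, so the first Friday is April 1 and the fourth is April 22.
Daylight saving runs 28 November 2021 – 22 April 2022; 4 May 2022 is outside that window, so Wynast District is on standard time at UTC−11:00.
04:30 Wynast District + 11h = 15:30 UTC.
1 October 2021 is a Friday, so Saturdays fall on 2, 9, 16, 23, 30; the last is October 30.
1 April 2022 is a Friday, so the first Sunday is April 3 and the third is April 17.
At the standard offset (UTC+08:00), 15:30 UTC + 8h = 23:30 Pelesk standard time.
Daylight saving runs 30 October 2021 – 17 April 2022; the standard-time date in Pelesk, 4 May 2022, is outside that window, so Pelesk is on standard time at UTC+08:00.
15:30 UTC + 8h = 23:30 Pelesk.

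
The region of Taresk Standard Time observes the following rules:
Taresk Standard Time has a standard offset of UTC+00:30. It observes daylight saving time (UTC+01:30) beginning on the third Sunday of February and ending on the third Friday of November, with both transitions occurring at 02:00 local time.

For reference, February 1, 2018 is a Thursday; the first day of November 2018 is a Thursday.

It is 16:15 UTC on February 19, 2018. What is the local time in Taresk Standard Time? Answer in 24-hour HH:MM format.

17:45

1 February 2018 is a Thursday, so the first Sunday is February 4 and the third is February 18.
1 November 2018 is a Thursday, so the first Friday is November 2 and the third is November 16.
At the standard offset (UTC+00:30), 16:15 UTC + 0h30m = 16:45 Taresk Standard Time standard time.
Daylight saving runs 18 February – 16 November; the standard-time date in Taresk Standard Time, February 19, 2018, is inside that window, so Taresk Standard Time is at UTC+01:30.
16:15 UTC + 1h30m = 17:45 local.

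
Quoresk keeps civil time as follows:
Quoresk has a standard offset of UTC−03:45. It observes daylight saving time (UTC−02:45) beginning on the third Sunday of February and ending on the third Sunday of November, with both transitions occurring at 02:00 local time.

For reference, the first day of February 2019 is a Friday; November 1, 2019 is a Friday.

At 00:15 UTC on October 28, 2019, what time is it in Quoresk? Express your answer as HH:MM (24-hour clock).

21:30

1 February 2019 is a Friday, so the first Sunday is February 3 and the third is February 17.
1 November 2019 is a Friday, so the first Sunday is November 3 and the third is November 17.
At the standard offset (UTC−03:45), 00:15 UTC − 3h45m = 20:30 Quoresk standard time (rolling into the previous day, 27 October 2019).
The standard-time date in Quoresk, October 27, 2019, falls between 17 February and 17 November, so daylight saving is in effect and Quoresk is at UTC−02:45.
00:15 UTC − 2h45m = 21:30 local (rolling into the previous day, 27 October 2019).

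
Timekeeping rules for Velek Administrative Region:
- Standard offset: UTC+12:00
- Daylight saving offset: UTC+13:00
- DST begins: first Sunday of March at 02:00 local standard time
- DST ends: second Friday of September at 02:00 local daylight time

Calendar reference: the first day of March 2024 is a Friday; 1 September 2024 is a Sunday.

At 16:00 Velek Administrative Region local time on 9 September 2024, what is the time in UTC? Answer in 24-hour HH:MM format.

03:00

1 March 2024 is a Friday, so the first Sunday is March 3.
1 September 2024 is a Sunday, so the first Friday is September 6 and the second is September 13.
9 September 2024 falls between 3 March and 13 September, so daylight saving is in effect and Velek Administrative Region is at UTC+13:00.
16:00 local − 13h = 03:00 UTC.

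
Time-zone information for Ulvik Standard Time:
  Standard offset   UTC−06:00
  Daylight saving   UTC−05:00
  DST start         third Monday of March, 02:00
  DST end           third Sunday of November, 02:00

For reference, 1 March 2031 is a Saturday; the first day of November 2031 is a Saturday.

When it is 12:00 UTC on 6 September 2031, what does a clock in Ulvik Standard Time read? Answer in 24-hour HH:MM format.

07:00

1 March 2031 is a Saturday, so the first Monday is March 3 and the third is March 17.
1 November 2031 is a Saturday, so the first Sunday is November 2 and the third is November 16.
At the standard offset (UTC−06:00), 12:00 UTC − 6h = 06:00 Ulvik Standard Time standard time.
The standard-time date in Ulvik Standard Time, 6 September 2031, lies within the daylight-saving period (17 March – 16 November), so Ulvik Standard Time is on daylight time, UTC−05:00.
12:00 UTC − 5h = 07:00 local.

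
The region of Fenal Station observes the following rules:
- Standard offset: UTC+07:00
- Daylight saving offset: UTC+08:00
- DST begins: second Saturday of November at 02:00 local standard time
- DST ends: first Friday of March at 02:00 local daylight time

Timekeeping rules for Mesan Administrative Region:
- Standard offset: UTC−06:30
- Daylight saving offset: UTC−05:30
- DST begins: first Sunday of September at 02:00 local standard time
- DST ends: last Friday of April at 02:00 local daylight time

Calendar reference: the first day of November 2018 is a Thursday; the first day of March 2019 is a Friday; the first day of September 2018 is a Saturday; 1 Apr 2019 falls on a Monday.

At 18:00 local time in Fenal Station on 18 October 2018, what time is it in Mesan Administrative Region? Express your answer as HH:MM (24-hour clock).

05:30

1 November 2018 is a Thursday, so the first Saturday is November 3 and the second is November 10.
1 March 2019 is a Friday, so the first Friday is March 1.
18 October 2018 is outside the daylight-saving period (10 November 2018 – 1 March 2019), so Fenal Station is on standard time, UTC+07:00.
18:00 Fenal Station − 7h = 11:00 UTC.
1 September 2018 is a Saturday, so the first Sunday is September 2.
1 April 2019 is a Monday, so Fridays fall on 5, 12, 19, 26; the last is April 26.
At the standard offset (UTC−06:30), 11:00 UTC − 6h30m = 04:30 Mesan Administrative Region standard time.
The standard-time date in Mesan Administrative Region, 18 October 2018, falls between 2 September 2018 and 26 April 2019, so daylight saving is in effect and Mesan Administrative Region is at UTC−05:30.
11:00 UTC − 5h30m = 05:30 Mesan Administrative Region.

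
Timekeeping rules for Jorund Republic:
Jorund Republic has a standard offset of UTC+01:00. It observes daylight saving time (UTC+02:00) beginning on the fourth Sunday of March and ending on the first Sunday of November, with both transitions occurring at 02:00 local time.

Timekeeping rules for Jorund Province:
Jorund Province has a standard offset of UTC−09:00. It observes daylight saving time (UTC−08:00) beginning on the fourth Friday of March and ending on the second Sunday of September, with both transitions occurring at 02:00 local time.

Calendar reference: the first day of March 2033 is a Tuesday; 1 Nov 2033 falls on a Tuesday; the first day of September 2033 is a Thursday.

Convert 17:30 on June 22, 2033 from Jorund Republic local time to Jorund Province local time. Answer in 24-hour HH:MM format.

07:30

1 March 2033 is a Tuesday, so the first Sunday is March 6 and the fourth is March 27.
1 November 2033 is a Tuesday, so the first Sunday is November 6.
Daylight saving runs 27 March – 6 November; June 22, 2033 is inside that window, so Jorund Republic is at UTC+02:00.
17:30 Jorund Republic − 2h = 15:30 UTC.
1 March 2033 is a Tuesday, so the first Friday is March 4 and the fourth is March 25.
1 September 2033 is a Thursday, so the first Sunday is September 4 and the second is September 11.
At the standard offset (UTC−09:00), 15:30 UTC − 9h = 06:30 Jorund Province standard time.
The standard-time date in Jorund Province, June 22, 2033, falls between 25 March and 11 September, so daylight saving is in effect and Jorund Province is at UTC−08:00.
15:30 UTC − 8h = 07:30 Jorund Province.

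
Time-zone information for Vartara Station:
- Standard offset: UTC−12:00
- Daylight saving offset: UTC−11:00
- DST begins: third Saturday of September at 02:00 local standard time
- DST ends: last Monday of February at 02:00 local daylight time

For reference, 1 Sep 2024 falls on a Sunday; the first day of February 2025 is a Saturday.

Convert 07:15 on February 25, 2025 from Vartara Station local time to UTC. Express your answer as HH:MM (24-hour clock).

19:15

1 September 2024 is a Sunday, so the first Saturday is September 7 and the third is September 21.
1 February 2025 is a Saturday, so Mondays fall on 3, 10, 17, 24; the last is February 24.
February 25, 2025 does not fall between 21 September 2024 and 24 February 2025, so daylight saving is not in effect and Vartara Station is at UTC−12:00.
07:15 local + 12h = 19:15 UTC.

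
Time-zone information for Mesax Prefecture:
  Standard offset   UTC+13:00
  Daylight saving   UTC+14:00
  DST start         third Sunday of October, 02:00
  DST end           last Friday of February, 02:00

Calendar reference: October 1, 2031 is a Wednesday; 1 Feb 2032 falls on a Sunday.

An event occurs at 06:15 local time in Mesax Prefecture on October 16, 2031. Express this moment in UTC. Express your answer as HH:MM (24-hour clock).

1 October 2031 is a Wednesday, so the first Sunday is October 5 and the third is October 19.
1 February 2032 is a Sunday, so Fridays fall on 6, 13, 20, 27; the last is February 27.
Daylight saving runs 19 October 2031 – 27 February 2032; October 16, 2031 is outside that window, so Mesax Prefecture is on standard time at UTC+13:00.
06:15 local − 13h = 17:15 UTC (rolling into the previous day, 15 October 2031).

17:15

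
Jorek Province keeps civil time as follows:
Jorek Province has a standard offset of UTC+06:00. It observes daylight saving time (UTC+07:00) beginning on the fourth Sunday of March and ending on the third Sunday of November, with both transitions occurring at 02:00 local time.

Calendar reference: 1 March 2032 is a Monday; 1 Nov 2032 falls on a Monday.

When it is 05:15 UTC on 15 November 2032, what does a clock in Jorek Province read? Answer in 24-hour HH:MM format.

12:15

1 March 2032 is a Monday, so the first Sunday is March 7 and the fourth is March 28.
1 November 2032 is a Monday, so the first Sunday is November 7 and the third is November 21.
At the standard offset (UTC+06:00), 05:15 UTC + 6h = 11:15 Jorek Province standard time.
The standard-time date in Jorek Province, 15 November 2032, lies within the daylight-saving period (28 March – 21 November), so Jorek Province is on daylight time, UTC+07:00.
05:15 UTC + 7h = 12:15 local.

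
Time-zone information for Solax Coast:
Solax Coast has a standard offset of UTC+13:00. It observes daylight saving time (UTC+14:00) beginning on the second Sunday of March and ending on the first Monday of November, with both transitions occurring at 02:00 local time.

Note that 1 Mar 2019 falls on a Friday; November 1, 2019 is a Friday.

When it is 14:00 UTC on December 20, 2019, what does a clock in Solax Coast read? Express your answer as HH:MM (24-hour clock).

03:00

1 March 2019 is a Friday, so the first Sunday is March 3 and the second is March 10.
1 November 2019 is a Friday, so the first Monday is November 4.
At the standard offset (UTC+13:00), 14:00 UTC + 13h = 03:00 Solax Coast standard time (rolling into the next day, 21 December 2019).
The standard-time date in Solax Coast, December 21, 2019, does not fall between 10 March and 4 November, so daylight saving is not in effect and Solax Coast is at UTC+13:00.
14:00 UTC + 13h = 03:00 local (rolling into the next day, 21 December 2019).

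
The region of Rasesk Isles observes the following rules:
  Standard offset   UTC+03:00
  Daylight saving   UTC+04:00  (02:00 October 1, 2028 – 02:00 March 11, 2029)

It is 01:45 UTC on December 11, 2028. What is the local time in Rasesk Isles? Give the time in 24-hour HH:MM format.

05:45

At the standard offset (UTC+03:00), 01:45 UTC + 3h = 04:45 Rasesk Isles standard time.
The standard-time date in Rasesk Isles, December 11, 2028, lies within the daylight-saving period (1 October 2028 – 11 March 2029), so Rasesk Isles is on daylight time, UTC+04:00.
01:45 UTC + 4h = 05:45 local.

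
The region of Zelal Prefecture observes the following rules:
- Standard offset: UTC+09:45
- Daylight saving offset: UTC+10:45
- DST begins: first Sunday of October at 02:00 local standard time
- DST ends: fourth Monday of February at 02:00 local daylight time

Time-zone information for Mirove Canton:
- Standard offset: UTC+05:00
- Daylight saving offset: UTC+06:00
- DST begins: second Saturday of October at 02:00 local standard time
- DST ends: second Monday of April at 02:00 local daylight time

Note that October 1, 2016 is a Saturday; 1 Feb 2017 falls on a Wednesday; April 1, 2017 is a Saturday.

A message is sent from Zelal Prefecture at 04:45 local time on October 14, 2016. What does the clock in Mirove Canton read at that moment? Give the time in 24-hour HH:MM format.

00:00

1 October 2016 is a Saturday, so the first Sunday is October 2.
1 February 2017 is a Wednesday, so the first Monday is February 6 and the fourth is February 27.
Daylight saving runs 2 October 2016 – 27 February 2017; October 14, 2016 is inside that window, so Zelal Prefecture is at UTC+10:45.
04:45 Zelal Prefecture − 10h45m = 18:00 UTC (rolling into the previous day, 13 October 2016).
1 October 2016 is a Saturday, so the first Saturday is October 1 and the second is October 8.
1 April 2017 is a Saturday, so the first Monday is April 3 and the second is April 10.
At the standard offset (UTC+05:00), 18:00 UTC + 5h = 23:00 Mirove Canton standard time.
The standard-time date in Mirove Canton, October 13, 2016, lies within the daylight-saving period (8 October 2016 – 10 April 2017), so Mirove Canton is on daylight time, UTC+06:00.
18:00 UTC + 6h = 00:00 Mirove Canton (rolling into the next day, 14 October 2016).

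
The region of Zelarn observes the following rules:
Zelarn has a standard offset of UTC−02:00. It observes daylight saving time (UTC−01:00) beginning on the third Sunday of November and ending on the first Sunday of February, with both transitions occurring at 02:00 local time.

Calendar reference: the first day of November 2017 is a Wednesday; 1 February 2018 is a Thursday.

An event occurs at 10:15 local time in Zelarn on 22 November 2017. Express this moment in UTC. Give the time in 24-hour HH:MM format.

1 November 2017 is a Wednesday, so the first Sunday is November 5 and the third is November 19.
1 February 2018 is a Thursday, so the first Sunday is February 4.
Daylight saving runs 19 November 2017 – 4 February 2018; 22 November 2017 is inside that window, so Zelarn is at UTC−01:00.
10:15 local + 1h = 11:15 UTC.

11:15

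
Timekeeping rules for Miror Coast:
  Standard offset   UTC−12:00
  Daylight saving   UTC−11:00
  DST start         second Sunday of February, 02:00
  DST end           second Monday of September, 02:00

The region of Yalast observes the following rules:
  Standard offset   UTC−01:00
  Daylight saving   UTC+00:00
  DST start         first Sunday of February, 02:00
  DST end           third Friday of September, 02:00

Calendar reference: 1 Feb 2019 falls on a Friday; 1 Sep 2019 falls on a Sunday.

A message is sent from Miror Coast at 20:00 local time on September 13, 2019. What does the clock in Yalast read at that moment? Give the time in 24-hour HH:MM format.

1 February 2019 is a Friday, so the first Sunday is February 3 and the second is February 10.
1 September 2019 is a Sunday, so the first Monday is September 2 and the second is September 9.
September 13, 2019 is outside the daylight-saving period (10 February – 9 September), so Miror Coast is on standard time, UTC−12:00.
20:00 Miror Coast + 12h = 08:00 UTC (rolling into the next day, 14 September 2019).
1 February 2019 is a Friday, so the first Sunday is February 3.
1 September 2019 is a Sunday, so the first Friday is September 6 and the third is September 20.
At the standard offset (UTC−01:00), 08:00 UTC − 1h = 07:00 Yalast standard time.
The standard-time date in Yalast, September 14, 2019, lies within the daylight-saving period (3 February – 20 September), so Yalast is on daylight time, UTC+00:00.
08:00 UTC + 0h = 08:00 Yalast.

08:00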